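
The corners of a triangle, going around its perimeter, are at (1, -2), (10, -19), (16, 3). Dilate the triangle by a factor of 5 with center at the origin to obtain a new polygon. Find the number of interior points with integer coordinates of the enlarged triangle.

3731

The shoelace formula gives twice the area as |[1·(-19) − 10·(-2)] + [10·3 − 16·(-19)] + [16·(-2) − 1·3]| = 300, so the area is 150.
The number of boundary lattice points is Σ gcd(|Δx|,|Δy|) = gcd(9,17) + gcd(6,22) + gcd(15,5) = 1+2+5 = 8.
Scaling by 5 multiplies the area by 5² = 25 (so the new area is 3750) and multiplies the boundary lattice-point count by 5, giving 40.
By Pick's theorem, the interior count of the dilated polygon is 3750 − 40/2 + 1 = 3731.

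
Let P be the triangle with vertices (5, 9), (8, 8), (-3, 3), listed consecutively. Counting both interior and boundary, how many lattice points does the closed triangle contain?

Using the shoelace formula, 2A = |[5·8 − 8·9] + [8·3 − (-3)·8] + [(-3)·9 − 5·3]| = 26, so the area is 13.
Summing gcd(|Δx|,|Δy|) over the edges gives the boundary count: gcd(3,1) + gcd(11,5) + gcd(8,6) = 1+1+2 = 4.
Pick's theorem gives I = A − B/2 + 1 = 13 − 4/2 + 1 = 12, so the closed region contains I + B = 12 + 4 = 16 lattice points.

16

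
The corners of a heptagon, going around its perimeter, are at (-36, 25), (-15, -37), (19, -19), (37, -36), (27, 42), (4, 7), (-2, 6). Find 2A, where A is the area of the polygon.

5465

The shoelace formula gives twice the area as |((-36)·(-37) − (-15)·25) + ((-15)·(-19) − 19·(-37)) + (19·(-36) − 37·(-19)) + (37·42 − 27·(-36)) + (27·7 − 4·42) + (4·6 − (-2)·7) + ((-2)·25 − (-36)·6)| = 5465, so the area is 2732.5.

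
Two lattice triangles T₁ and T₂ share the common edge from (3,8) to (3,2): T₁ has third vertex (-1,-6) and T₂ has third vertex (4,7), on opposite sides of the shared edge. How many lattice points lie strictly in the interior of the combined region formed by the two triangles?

The union is the simple quadrilateral with vertices (3,8), (-1,-6), (3,2), (4,7) in order.
Using the shoelace formula, 2A = |[3·(-6) − (-1)·8] + [(-1)·2 − 3·(-6)] + [3·7 − 4·2] + [4·8 − 3·7]| = 30, so the area is 15.
Summing gcd(|Δx|,|Δy|) over the edges gives the boundary count: gcd(4,14) + gcd(4,8) + gcd(1,5) + gcd(1,1) = 2+4+1+1 = 8.
By Pick's theorem I = A − B/2 + 1 = 15 − 8/2 + 1 = 12.

12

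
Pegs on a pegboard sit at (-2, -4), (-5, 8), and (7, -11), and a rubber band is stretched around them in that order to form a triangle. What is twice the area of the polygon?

87

The shoelace formula gives twice the area as |[(-2)·8 − (-5)·(-4)] + [(-5)·(-11) − 7·8] + [7·(-4) − (-2)·(-11)]| = 87, so the area is 87/2.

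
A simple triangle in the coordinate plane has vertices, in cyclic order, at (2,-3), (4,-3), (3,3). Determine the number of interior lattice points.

Using the shoelace formula, 2A = |[2·(-3) − 4·(-3)] + [4·3 − 3·(-3)] + [3·(-3) − 2·3]| = 12, so the area is 6.
The number of boundary lattice points is Σ gcd(|Δx|,|Δy|) = gcd(2,0) + gcd(1,6) + gcd(1,6) = 2+1+1 = 4.
Pick's theorem gives I = A − B/2 + 1 = 6 − 4/2 + 1 = 5.

5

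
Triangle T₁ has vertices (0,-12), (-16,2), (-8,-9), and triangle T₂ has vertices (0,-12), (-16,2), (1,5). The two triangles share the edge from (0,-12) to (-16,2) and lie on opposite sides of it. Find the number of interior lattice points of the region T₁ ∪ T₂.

The union is the simple quadrilateral with vertices (0,-12), (-8,-9), (-16,2), (1,5) in order.
Using the shoelace formula, 2A = |[0·(-9) − (-8)·(-12)] + [(-8)·2 − (-16)·(-9)] + [(-16)·5 − 1·2] + [1·(-12) − 0·5]| = 350, so the area is 175.
The number of boundary lattice points is Σ gcd(|Δx|,|Δy|) = gcd(8,3) + gcd(8,11) + gcd(17,3) + gcd(1,17) = 1+1+1+1 = 4.
By Pick's theorem I = A − B/2 + 1 = 175 − 4/2 + 1 = 174.

174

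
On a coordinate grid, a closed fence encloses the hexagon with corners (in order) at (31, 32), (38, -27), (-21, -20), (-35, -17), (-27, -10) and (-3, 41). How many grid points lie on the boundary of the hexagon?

8

The number of boundary lattice points is Σ gcd(|Δx|,|Δy|) = gcd(7,59) + gcd(59,7) + gcd(14,3) + gcd(8,7) + gcd(24,51) + gcd(34,9) = 1+1+1+1+3+1 = 8.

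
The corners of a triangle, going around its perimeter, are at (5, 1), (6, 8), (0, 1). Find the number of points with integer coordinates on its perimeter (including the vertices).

7

Along each edge there are gcd(|Δx|,|Δy|)+1 lattice points, so counting each shared vertex once the boundary has gcd(1,7) + gcd(6,7) + gcd(5,0) = 1+1+5 = 7.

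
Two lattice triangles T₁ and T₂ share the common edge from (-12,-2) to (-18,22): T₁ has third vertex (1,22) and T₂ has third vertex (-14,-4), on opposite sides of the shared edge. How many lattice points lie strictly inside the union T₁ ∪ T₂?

247

The union is the simple quadrilateral with vertices (-12,-2), (1,22), (-18,22), (-14,-4) in order.
By the shoelace formula, twice the signed area is |[(-12)·22 − 1·(-2)] + [1·22 − (-18)·22] + [(-18)·(-4) − (-14)·22] + [(-14)·(-2) − (-12)·(-4)]| = 516, so the area is 258.
The number of boundary lattice points is Σ gcd(|Δx|,|Δy|) = gcd(13,24) + gcd(19,0) + gcd(4,26) + gcd(2,2) = 1+19+2+2 = 24.
By Pick's theorem I = A − B/2 + 1 = 258 − 24/2 + 1 = 247.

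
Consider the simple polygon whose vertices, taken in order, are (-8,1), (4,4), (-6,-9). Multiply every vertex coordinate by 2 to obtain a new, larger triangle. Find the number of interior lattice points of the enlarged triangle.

247

By the shoelace formula, twice the signed area is |[(-8)·4 − 4·1] + [4·(-9) − (-6)·4] + [(-6)·1 − (-8)·(-9)]| = 126, so the area is 63.
The number of boundary lattice points is Σ gcd(|Δx|,|Δy|) = gcd(12,3) + gcd(10,13) + gcd(2,10) = 3+1+2 = 6.
Scaling by 2 multiplies the area by 2² = 4 (so the new area is 252) and multiplies the boundary lattice-point count by 2, giving 12.
By Pick's theorem, the interior count of the dilated polygon is 252 − 12/2 + 1 = 247.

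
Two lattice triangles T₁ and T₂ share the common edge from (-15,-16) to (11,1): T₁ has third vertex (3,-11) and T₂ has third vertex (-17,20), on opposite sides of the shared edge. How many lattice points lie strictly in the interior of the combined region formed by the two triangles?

570

The union is the simple quadrilateral with vertices (-15,-16), (3,-11), (11,1), (-17,20) in order.
By the shoelace formula, twice the signed area is |[(-15)·(-11) − 3·(-16)] + [3·1 − 11·(-11)] + [11·20 − (-17)·1] + [(-17)·(-16) − (-15)·20]| = 1146, so the area is 573.
Along each edge there are gcd(|Δx|,|Δy|)+1 lattice points, so counting each shared vertex once the boundary has gcd(18,5) + gcd(8,12) + gcd(28,19) + gcd(2,36) = 1+4+1+2 = 8.
By Pick's theorem I = A − B/2 + 1 = 573 − 8/2 + 1 = 570.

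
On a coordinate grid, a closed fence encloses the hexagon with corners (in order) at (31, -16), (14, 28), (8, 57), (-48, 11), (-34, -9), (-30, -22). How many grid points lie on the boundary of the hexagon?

8

The number of boundary lattice points is Σ gcd(|Δx|,|Δy|) = gcd(17,44) + gcd(6,29) + gcd(56,46) + gcd(14,20) + gcd(4,13) + gcd(61,6) = 1+1+2+2+1+1 = 8.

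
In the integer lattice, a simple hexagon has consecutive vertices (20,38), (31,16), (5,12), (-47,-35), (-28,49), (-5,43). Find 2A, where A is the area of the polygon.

Using the shoelace formula, 2A = |[20·16 − 31·38] + [31·12 − 5·16] + [5·(-35) − (-47)·12] + [(-47)·49 − (-28)·(-35)] + [(-28)·43 − (-5)·49] + [(-5)·38 − 20·43]| = 5469, so the area is 2734.5.

5469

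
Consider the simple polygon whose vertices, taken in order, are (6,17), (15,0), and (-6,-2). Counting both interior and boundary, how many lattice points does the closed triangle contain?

190

By the shoelace formula, twice the signed area is |[6·0 − 15·17] + [15·(-2) − (-6)·0] + [(-6)·17 − 6·(-2)]| = 375, so the area is 375/2.
Summing gcd(|Δx|,|Δy|) over the edges gives the boundary count: gcd(9,17) + gcd(21,2) + gcd(12,19) = 1+1+1 = 3.
Pick's theorem gives I = A − B/2 + 1 = 375/2 − 3/2 + 1 = 187, so the closed region contains I + B = 187 + 3 = 190 lattice points.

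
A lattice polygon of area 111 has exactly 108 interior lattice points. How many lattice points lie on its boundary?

Pick's theorem gives A = I + B/2 − 1, so B = 2(A − I + 1) = 2(111 − 108 + 1) = 8.

8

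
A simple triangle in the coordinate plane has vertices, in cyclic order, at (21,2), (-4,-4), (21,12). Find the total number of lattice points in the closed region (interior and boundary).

Using the shoelace formula, 2A = |(21·(-4) − (-4)·2) + ((-4)·12 − 21·(-4)) + (21·2 − 21·12)| = 250, so the area is 125.
The number of boundary lattice points is Σ gcd(|Δx|,|Δy|) = gcd(25,6) + gcd(25,16) + gcd(0,10) = 1+1+10 = 12.
Pick's theorem gives I = A − B/2 + 1 = 125 − 12/2 + 1 = 120, so the closed region contains I + B = 120 + 12 = 132 lattice points.

132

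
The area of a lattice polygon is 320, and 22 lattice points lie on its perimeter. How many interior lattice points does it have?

310

From Pick's theorem, I = A − B/2 + 1 = 320 − 22/2 + 1 = 310.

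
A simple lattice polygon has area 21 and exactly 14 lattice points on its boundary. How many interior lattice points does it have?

Pick's theorem A = I + B/2 − 1 rearranges to I = A − B/2 + 1 = 21 − 14/2 + 1 = 15.

15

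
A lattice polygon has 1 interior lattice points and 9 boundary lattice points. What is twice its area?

By Pick's theorem, A = I + B/2 − 1 = 1 + 9/2 − 1 = 9/2.
Hence 2A = 9.

9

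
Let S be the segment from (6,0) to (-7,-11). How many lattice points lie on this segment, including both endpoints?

The number of lattice points on a segment between lattice points is gcd(|Δx|,|Δy|) + 1 = gcd(13,11) + 1 = 1 + 1 = 2.

2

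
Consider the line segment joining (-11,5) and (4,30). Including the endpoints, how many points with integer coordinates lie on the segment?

The number of lattice points on a segment between lattice points is gcd(|Δx|,|Δy|) + 1 = gcd(15,25) + 1 = 5 + 1 = 6.

6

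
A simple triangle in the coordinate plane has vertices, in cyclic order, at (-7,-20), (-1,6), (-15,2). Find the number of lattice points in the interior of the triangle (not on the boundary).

168

By the shoelace formula, twice the signed area is |((-7)·6 − (-1)·(-20)) + ((-1)·2 − (-15)·6) + ((-15)·(-20) − (-7)·2)| = 340, so the area is 170.
The number of boundary lattice points is Σ gcd(|Δx|,|Δy|) = gcd(6,26) + gcd(14,4) + gcd(8,22) = 2+2+2 = 6.
By Pick's theorem A = I + B/2 − 1, so I = 170 − 6/2 + 1 = 168.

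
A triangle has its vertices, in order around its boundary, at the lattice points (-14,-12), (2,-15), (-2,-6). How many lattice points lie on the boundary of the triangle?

Along each edge there are gcd(|Δx|,|Δy|)+1 lattice points, so counting each shared vertex once the boundary has gcd(16,3) + gcd(4,9) + gcd(12,6) = 1+1+6 = 8.

8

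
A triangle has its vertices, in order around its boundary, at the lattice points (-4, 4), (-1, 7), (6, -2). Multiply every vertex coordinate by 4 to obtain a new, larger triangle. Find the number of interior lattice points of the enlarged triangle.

373

Using the shoelace formula, 2A = |((-4)·7 − (-1)·4) + ((-1)·(-2) − 6·7) + (6·4 − (-4)·(-2))| = 48, so the area is 24.
Along each edge there are gcd(|Δx|,|Δy|)+1 lattice points, so counting each shared vertex once the boundary has gcd(3,3) + gcd(7,9) + gcd(10,6) = 3+1+2 = 6.
Scaling by 4 multiplies the area by 4² = 16 (so the new area is 384) and multiplies the boundary lattice-point count by 4, giving 24.
By Pick's theorem, the interior count of the dilated polygon is 384 − 24/2 + 1 = 373.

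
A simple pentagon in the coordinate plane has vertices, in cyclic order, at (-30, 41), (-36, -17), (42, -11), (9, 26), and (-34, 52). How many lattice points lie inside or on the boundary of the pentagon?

By the shoelace formula, twice the signed area is |((-30)·(-17) − (-36)·41) + ((-36)·(-11) − 42·(-17)) + (42·26 − 9·(-11)) + (9·52 − (-34)·26) + ((-34)·41 − (-30)·52)| = 5805, so the area is 2902.5.
Summing gcd(|Δx|,|Δy|) over the edges gives the boundary count: gcd(6,58) + gcd(78,6) + gcd(33,37) + gcd(43,26) + gcd(4,11) = 2+6+1+1+1 = 11.
Pick's theorem gives I = A − B/2 + 1 = 2902.5 − 11/2 + 1 = 2898, so the closed region contains I + B = 2898 + 11 = 2909 lattice points.

2909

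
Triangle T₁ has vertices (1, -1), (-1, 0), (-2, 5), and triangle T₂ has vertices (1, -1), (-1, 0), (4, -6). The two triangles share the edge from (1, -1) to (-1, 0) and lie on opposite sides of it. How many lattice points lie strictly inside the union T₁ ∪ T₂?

The union is the simple quadrilateral with vertices (1, -1), (-2, 5), (-1, 0), (4, -6) in order.
By the shoelace formula, twice the signed area is |[1·5 − (-2)·(-1)] + [(-2)·0 − (-1)·5] + [(-1)·(-6) − 4·0] + [4·(-1) − 1·(-6)]| = 16, so the area is 8.
Along each edge there are gcd(|Δx|,|Δy|)+1 lattice points, so counting each shared vertex once the boundary has gcd(3,6) + gcd(1,5) + gcd(5,6) + gcd(3,5) = 3+1+1+1 = 6.
By Pick's theorem I = A − B/2 + 1 = 8 − 6/2 + 1 = 6.

6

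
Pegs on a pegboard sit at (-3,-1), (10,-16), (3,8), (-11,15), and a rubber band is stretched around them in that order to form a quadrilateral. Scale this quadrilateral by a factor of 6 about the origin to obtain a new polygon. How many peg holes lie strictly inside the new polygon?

6700

By the shoelace formula, twice the signed area is |((-3)·(-16) − 10·(-1)) + (10·8 − 3·(-16)) + (3·15 − (-11)·8) + ((-11)·(-1) − (-3)·15)| = 375, so the area is 375/2.
Summing gcd(|Δx|,|Δy|) over the edges gives the boundary count: gcd(13,15) + gcd(7,24) + gcd(14,7) + gcd(8,16) = 1+1+7+8 = 17.
Scaling by 6 multiplies the area by 6² = 36 (so the new area is 6750) and multiplies the boundary lattice-point count by 6, giving 102.
By Pick's theorem, the interior count of the dilated polygon is 6750 − 102/2 + 1 = 6700.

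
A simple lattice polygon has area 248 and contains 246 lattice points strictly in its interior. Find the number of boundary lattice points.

6

Pick's theorem gives A = I + B/2 − 1, so B = 2(A − I + 1) = 2(248 − 246 + 1) = 6.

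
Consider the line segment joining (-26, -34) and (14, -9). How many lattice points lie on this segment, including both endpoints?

6

The number of lattice points on a segment between lattice points is gcd(|Δx|,|Δy|) + 1 = gcd(40,25) + 1 = 5 + 1 = 6.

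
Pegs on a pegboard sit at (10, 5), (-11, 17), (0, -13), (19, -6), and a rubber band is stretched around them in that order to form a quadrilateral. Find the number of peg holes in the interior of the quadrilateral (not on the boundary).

By the shoelace formula, twice the signed area is |(10·17 − (-11)·5) + ((-11)·(-13) − 0·17) + (0·(-6) − 19·(-13)) + (19·5 − 10·(-6))| = 770, so the area is 385.
The number of boundary lattice points is Σ gcd(|Δx|,|Δy|) = gcd(21,12) + gcd(11,30) + gcd(19,7) + gcd(9,11) = 3+1+1+1 = 6.
By Pick's theorem A = I + B/2 − 1, so I = 385 − 6/2 + 1 = 383.

383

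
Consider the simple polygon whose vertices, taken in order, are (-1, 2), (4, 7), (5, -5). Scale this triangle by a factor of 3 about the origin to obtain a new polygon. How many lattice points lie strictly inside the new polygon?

The shoelace formula gives twice the area as |[(-1)·7 − 4·2] + [4·(-5) − 5·7] + [5·2 − (-1)·(-5)]| = 65, so the area is 32.5.
Along each edge there are gcd(|Δx|,|Δy|)+1 lattice points, so counting each shared vertex once the boundary has gcd(5,5) + gcd(1,12) + gcd(6,7) = 5+1+1 = 7.
Scaling by 3 multiplies the area by 3² = 9 (so the new area is 585/2) and multiplies the boundary lattice-point count by 3, giving 21.
By Pick's theorem, the interior count of the dilated polygon is 585/2 − 21/2 + 1 = 283.

283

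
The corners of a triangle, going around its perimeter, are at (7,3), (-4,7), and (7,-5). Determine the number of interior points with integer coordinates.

The shoelace formula gives twice the area as |(7·7 − (-4)·3) + ((-4)·(-5) − 7·7) + (7·3 − 7·(-5))| = 88, so the area is 44.
Summing gcd(|Δx|,|Δy|) over the edges gives the boundary count: gcd(11,4) + gcd(11,12) + gcd(0,8) = 1+1+8 = 10.
By Pick's theorem A = I + B/2 − 1, so I = 44 − 10/2 + 1 = 40.

40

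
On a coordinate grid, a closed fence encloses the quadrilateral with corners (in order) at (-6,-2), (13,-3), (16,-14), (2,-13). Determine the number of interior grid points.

175

Using the shoelace formula, 2A = |((-6)·(-3) − 13·(-2)) + (13·(-14) − 16·(-3)) + (16·(-13) − 2·(-14)) + (2·(-2) − (-6)·(-13))| = 352, so the area is 176.
The number of boundary lattice points is Σ gcd(|Δx|,|Δy|) = gcd(19,1) + gcd(3,11) + gcd(14,1) + gcd(8,11) = 1+1+1+1 = 4.
By Pick's theorem A = I + B/2 − 1, so I = 176 − 4/2 + 1 = 175.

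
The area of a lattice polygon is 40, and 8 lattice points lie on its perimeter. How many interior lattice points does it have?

37

Pick's theorem A = I + B/2 − 1 rearranges to I = A − B/2 + 1 = 40 − 8/2 + 1 = 37.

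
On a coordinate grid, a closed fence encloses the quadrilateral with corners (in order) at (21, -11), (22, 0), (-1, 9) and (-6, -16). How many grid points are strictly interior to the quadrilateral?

453

By the shoelace formula, twice the signed area is |(21·0 − 22·(-11)) + (22·9 − (-1)·0) + ((-1)·(-16) − (-6)·9) + ((-6)·(-11) − 21·(-16))| = 912, so the area is 456.
The number of boundary lattice points is Σ gcd(|Δx|,|Δy|) = gcd(1,11) + gcd(23,9) + gcd(5,25) + gcd(27,5) = 1+1+5+1 = 8.
Pick's theorem gives I = A − B/2 + 1 = 456 − 8/2 + 1 = 453.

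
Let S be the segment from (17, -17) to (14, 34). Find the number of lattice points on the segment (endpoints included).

The number of lattice points on a segment between lattice points is gcd(|Δx|,|Δy|) + 1 = gcd(3,51) + 1 = 3 + 1 = 4.

4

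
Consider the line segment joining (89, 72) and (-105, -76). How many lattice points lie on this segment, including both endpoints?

3

The number of lattice points on a segment between lattice points is gcd(|Δx|,|Δy|) + 1 = gcd(194,148) + 1 = 2 + 1 = 3.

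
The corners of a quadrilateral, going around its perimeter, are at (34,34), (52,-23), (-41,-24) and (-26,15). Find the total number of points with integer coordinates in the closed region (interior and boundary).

By the shoelace formula, twice the signed area is |[34·(-23) − 52·34] + [52·(-24) − (-41)·(-23)] + [(-41)·15 − (-26)·(-24)] + [(-26)·34 − 34·15]| = 7374, so the area is 3687.
The number of boundary lattice points is Σ gcd(|Δx|,|Δy|) = gcd(18,57) + gcd(93,1) + gcd(15,39) + gcd(60,19) = 3+1+3+1 = 8.
Pick's theorem gives I = A − B/2 + 1 = 3687 − 8/2 + 1 = 3684, so the closed region contains I + B = 3684 + 8 = 3692 lattice points.

3692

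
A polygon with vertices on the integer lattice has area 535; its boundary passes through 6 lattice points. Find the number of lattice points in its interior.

Pick's theorem A = I + B/2 − 1 rearranges to I = A − B/2 + 1 = 535 − 6/2 + 1 = 533.

533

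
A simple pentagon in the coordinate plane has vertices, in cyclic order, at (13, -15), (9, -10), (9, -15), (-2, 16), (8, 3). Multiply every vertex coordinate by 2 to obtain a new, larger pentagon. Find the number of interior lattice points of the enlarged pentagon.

430

Using the shoelace formula, 2A = |(13·(-10) − 9·(-15)) + (9·(-15) − 9·(-10)) + (9·16 − (-2)·(-15)) + ((-2)·3 − 8·16) + (8·(-15) − 13·3)| = 219, so the area is 109.5.
Along each edge there are gcd(|Δx|,|Δy|)+1 lattice points, so counting each shared vertex once the boundary has gcd(4,5) + gcd(0,5) + gcd(11,31) + gcd(10,13) + gcd(5,18) = 1+5+1+1+1 = 9.
Scaling by 2 multiplies the area by 2² = 4 (so the new area is 438) and multiplies the boundary lattice-point count by 2, giving 18.
By Pick's theorem, the interior count of the dilated polygon is 438 − 18/2 + 1 = 430.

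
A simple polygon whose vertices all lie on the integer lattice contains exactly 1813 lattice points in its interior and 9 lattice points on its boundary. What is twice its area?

3633

By Pick's theorem, A = I + B/2 − 1 = 1813 + 9/2 − 1 = 3633/2.
Hence 2A = 3633.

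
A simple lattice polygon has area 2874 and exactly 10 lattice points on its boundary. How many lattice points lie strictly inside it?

Pick's theorem A = I + B/2 − 1 rearranges to I = A − B/2 + 1 = 2874 − 10/2 + 1 = 2870.

2870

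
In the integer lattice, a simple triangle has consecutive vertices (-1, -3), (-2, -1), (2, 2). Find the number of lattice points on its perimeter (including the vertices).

3

Summing gcd(|Δx|,|Δy|) over the edges gives the boundary count: gcd(1,2) + gcd(4,3) + gcd(3,5) = 1+1+1 = 3.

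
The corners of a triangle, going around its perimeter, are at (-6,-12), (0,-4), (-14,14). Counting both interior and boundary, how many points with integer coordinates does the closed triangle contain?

The shoelace formula gives twice the area as |[(-6)·(-4) − 0·(-12)] + [0·14 − (-14)·(-4)] + [(-14)·(-12) − (-6)·14]| = 220, so the area is 110.
The number of boundary lattice points is Σ gcd(|Δx|,|Δy|) = gcd(6,8) + gcd(14,18) + gcd(8,26) = 2+2+2 = 6.
Pick's theorem gives I = A − B/2 + 1 = 110 − 6/2 + 1 = 108, so the closed region contains I + B = 108 + 6 = 114 lattice points.

114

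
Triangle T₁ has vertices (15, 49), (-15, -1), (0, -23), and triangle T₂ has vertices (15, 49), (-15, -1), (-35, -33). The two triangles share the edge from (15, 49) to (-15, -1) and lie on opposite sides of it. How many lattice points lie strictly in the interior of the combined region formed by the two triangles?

721

The union is the simple quadrilateral with vertices (15, 49), (0, -23), (-15, -1), (-35, -33) in order.
Using the shoelace formula, 2A = |[15·(-23) − 0·49] + [0·(-1) − (-15)·(-23)] + [(-15)·(-33) − (-35)·(-1)] + [(-35)·49 − 15·(-33)]| = 1450, so the area is 725.
Summing gcd(|Δx|,|Δy|) over the edges gives the boundary count: gcd(15,72) + gcd(15,22) + gcd(20,32) + gcd(50,82) = 3+1+4+2 = 10.
By Pick's theorem I = A − B/2 + 1 = 725 − 10/2 + 1 = 721.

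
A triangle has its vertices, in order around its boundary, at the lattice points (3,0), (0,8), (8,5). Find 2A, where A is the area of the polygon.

55

By the shoelace formula, twice the signed area is |[3·8 − 0·0] + [0·5 − 8·8] + [8·0 − 3·5]| = 55, so the area is 27.5.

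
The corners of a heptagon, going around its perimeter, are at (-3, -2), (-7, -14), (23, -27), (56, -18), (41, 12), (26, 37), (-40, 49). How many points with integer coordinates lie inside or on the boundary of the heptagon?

3635

The shoelace formula gives twice the area as |[(-3)·(-14) − (-7)·(-2)] + [(-7)·(-27) − 23·(-14)] + [23·(-18) − 56·(-27)] + [56·12 − 41·(-18)] + [41·37 − 26·12] + [26·49 − (-40)·37] + [(-40)·(-2) − (-3)·49]| = 7233, so the area is 3616.5.
The number of boundary lattice points is Σ gcd(|Δx|,|Δy|) = gcd(4,12) + gcd(30,13) + gcd(33,9) + gcd(15,30) + gcd(15,25) + gcd(66,12) + gcd(37,51) = 4+1+3+15+5+6+1 = 35.
Pick's theorem gives I = A − B/2 + 1 = 3616.5 − 35/2 + 1 = 3600, so the closed region contains I + B = 3600 + 35 = 3635 lattice points.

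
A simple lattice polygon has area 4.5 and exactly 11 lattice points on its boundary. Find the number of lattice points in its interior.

0

Pick's theorem A = I + B/2 − 1 rearranges to I = A − B/2 + 1 = 4.5 − 11/2 + 1 = 0.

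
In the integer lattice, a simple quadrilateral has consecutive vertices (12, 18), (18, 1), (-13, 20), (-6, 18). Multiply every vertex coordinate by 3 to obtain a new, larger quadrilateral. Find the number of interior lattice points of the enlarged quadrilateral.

1666

The shoelace formula gives twice the area as |[12·1 − 18·18] + [18·20 − (-13)·1] + [(-13)·18 − (-6)·20] + [(-6)·18 − 12·18]| = 377, so the area is 377/2.
The number of boundary lattice points is Σ gcd(|Δx|,|Δy|) = gcd(6,17) + gcd(31,19) + gcd(7,2) + gcd(18,0) = 1+1+1+18 = 21.
Scaling by 3 multiplies the area by 3² = 9 (so the new area is 1696.5) and multiplies the boundary lattice-point count by 3, giving 63.
By Pick's theorem, the interior count of the dilated polygon is 1696.5 − 63/2 + 1 = 1666.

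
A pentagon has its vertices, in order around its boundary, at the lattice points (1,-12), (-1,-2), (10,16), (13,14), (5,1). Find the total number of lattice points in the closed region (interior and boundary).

Using the shoelace formula, 2A = |(1·(-2) − (-1)·(-12)) + ((-1)·16 − 10·(-2)) + (10·14 − 13·16) + (13·1 − 5·14) + (5·(-12) − 1·1)| = 196, so the area is 98.
Summing gcd(|Δx|,|Δy|) over the edges gives the boundary count: gcd(2,10) + gcd(11,18) + gcd(3,2) + gcd(8,13) + gcd(4,13) = 2+1+1+1+1 = 6.
Pick's theorem gives I = A − B/2 + 1 = 98 − 6/2 + 1 = 96, so the closed region contains I + B = 96 + 6 = 102 lattice points.

102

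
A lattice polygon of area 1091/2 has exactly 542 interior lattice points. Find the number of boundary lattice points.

Pick's theorem gives A = I + B/2 − 1, so B = 2(A − I + 1) = 2(1091/2 − 542 + 1) = 9.

9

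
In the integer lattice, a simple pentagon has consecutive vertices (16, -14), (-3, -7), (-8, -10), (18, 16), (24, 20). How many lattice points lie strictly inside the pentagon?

The shoelace formula gives twice the area as |[16·(-7) − (-3)·(-14)] + [(-3)·(-10) − (-8)·(-7)] + [(-8)·16 − 18·(-10)] + [18·20 − 24·16] + [24·(-14) − 16·20]| = 808, so the area is 404.
Summing gcd(|Δx|,|Δy|) over the edges gives the boundary count: gcd(19,7) + gcd(5,3) + gcd(26,26) + gcd(6,4) + gcd(8,34) = 1+1+26+2+2 = 32.
Pick's theorem gives I = A − B/2 + 1 = 404 − 32/2 + 1 = 389.

389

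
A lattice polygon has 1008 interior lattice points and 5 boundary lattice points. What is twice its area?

By Pick's theorem, A = I + B/2 − 1 = 1008 + 5/2 − 1 = 2019/2.
Hence 2A = 2019.

2019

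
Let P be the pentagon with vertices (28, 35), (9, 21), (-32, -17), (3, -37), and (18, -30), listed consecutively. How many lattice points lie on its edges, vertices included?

Along each edge there are gcd(|Δx|,|Δy|)+1 lattice points, so counting each shared vertex once the boundary has gcd(19,14) + gcd(41,38) + gcd(35,20) + gcd(15,7) + gcd(10,65) = 1+1+5+1+5 = 13.

13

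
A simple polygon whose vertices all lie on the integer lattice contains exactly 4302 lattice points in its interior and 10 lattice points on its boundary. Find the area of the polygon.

Pick's theorem states A = I + B/2 − 1, so A = 4302 + 10/2 − 1 = 4306.

4306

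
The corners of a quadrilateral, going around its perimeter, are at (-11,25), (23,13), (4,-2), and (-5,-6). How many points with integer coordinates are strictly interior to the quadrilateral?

519

By the shoelace formula, twice the signed area is |[(-11)·13 − 23·25] + [23·(-2) − 4·13] + [4·(-6) − (-5)·(-2)] + [(-5)·25 − (-11)·(-6)]| = 1041, so the area is 1041/2.
Along each edge there are gcd(|Δx|,|Δy|)+1 lattice points, so counting each shared vertex once the boundary has gcd(34,12) + gcd(19,15) + gcd(9,4) + gcd(6,31) = 2+1+1+1 = 5.
Pick's theorem gives I = A − B/2 + 1 = 1041/2 − 5/2 + 1 = 519.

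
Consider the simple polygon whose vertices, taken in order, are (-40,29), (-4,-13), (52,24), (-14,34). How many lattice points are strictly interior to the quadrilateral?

The shoelace formula gives twice the area as |[(-40)·(-13) − (-4)·29] + [(-4)·24 − 52·(-13)] + [52·34 − (-14)·24] + [(-14)·29 − (-40)·34]| = 4274, so the area is 2137.
The number of boundary lattice points is Σ gcd(|Δx|,|Δy|) = gcd(36,42) + gcd(56,37) + gcd(66,10) + gcd(26,5) = 6+1+2+1 = 10.
By Pick's theorem A = I + B/2 − 1, so I = 2137 − 10/2 + 1 = 2133.

2133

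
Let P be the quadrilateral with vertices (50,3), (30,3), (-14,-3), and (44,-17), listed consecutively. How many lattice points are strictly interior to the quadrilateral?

Using the shoelace formula, 2A = |[50·3 − 30·3] + [30·(-3) − (-14)·3] + [(-14)·(-17) − 44·(-3)] + [44·3 − 50·(-17)]| = 1364, so the area is 682.
Summing gcd(|Δx|,|Δy|) over the edges gives the boundary count: gcd(20,0) + gcd(44,6) + gcd(58,14) + gcd(6,20) = 20+2+2+2 = 26.
By Pick's theorem A = I + B/2 − 1, so I = 682 − 26/2 + 1 = 670.

670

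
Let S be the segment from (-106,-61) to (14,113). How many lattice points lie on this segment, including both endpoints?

7

The number of lattice points on a segment between lattice points is gcd(|Δx|,|Δy|) + 1 = gcd(120,174) + 1 = 6 + 1 = 7.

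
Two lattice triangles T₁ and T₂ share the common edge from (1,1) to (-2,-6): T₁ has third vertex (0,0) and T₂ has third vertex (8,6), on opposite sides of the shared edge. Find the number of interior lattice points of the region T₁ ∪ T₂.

17

The union is the simple quadrilateral with vertices (1,1), (0,0), (-2,-6), (8,6) in order.
By the shoelace formula, twice the signed area is |[1·0 − 0·1] + [0·(-6) − (-2)·0] + [(-2)·6 − 8·(-6)] + [8·1 − 1·6]| = 38, so the area is 19.
The number of boundary lattice points is Σ gcd(|Δx|,|Δy|) = gcd(1,1) + gcd(2,6) + gcd(10,12) + gcd(7,5) = 1+2+2+1 = 6.
By Pick's theorem I = A − B/2 + 1 = 19 − 6/2 + 1 = 17.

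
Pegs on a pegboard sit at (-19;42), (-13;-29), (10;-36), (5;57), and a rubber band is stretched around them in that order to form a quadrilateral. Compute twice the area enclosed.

Using the shoelace formula, 2A = |((-19)·(-29) − (-13)·42) + ((-13)·(-36) − 10·(-29)) + (10·57 − 5·(-36)) + (5·42 − (-19)·57)| = 3898, so the area is 1949.

3898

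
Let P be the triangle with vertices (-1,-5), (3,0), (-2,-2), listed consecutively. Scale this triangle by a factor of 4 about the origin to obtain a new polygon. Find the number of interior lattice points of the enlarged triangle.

By the shoelace formula, twice the signed area is |((-1)·0 − 3·(-5)) + (3·(-2) − (-2)·0) + ((-2)·(-5) − (-1)·(-2))| = 17, so the area is 8.5.
Summing gcd(|Δx|,|Δy|) over the edges gives the boundary count: gcd(4,5) + gcd(5,2) + gcd(1,3) = 1+1+1 = 3.
Scaling by 4 multiplies the area by 4² = 16 (so the new area is 136) and multiplies the boundary lattice-point count by 4, giving 12.
By Pick's theorem, the interior count of the dilated polygon is 136 − 12/2 + 1 = 131.

131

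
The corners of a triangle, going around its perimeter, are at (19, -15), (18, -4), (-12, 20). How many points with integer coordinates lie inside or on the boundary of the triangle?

By the shoelace formula, twice the signed area is |(19·(-4) − 18·(-15)) + (18·20 − (-12)·(-4)) + ((-12)·(-15) − 19·20)| = 306, so the area is 153.
The number of boundary lattice points is Σ gcd(|Δx|,|Δy|) = gcd(1,11) + gcd(30,24) + gcd(31,35) = 1+6+1 = 8.
Pick's theorem gives I = A − B/2 + 1 = 153 − 8/2 + 1 = 150, so the closed region contains I + B = 150 + 8 = 158 lattice points.

158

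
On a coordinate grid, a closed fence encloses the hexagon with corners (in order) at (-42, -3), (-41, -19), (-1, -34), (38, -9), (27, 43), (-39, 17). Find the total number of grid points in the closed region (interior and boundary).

The shoelace formula gives twice the area as |[(-42)·(-19) − (-41)·(-3)] + [(-41)·(-34) − (-1)·(-19)] + [(-1)·(-9) − 38·(-34)] + [38·43 − 27·(-9)] + [27·17 − (-39)·43] + [(-39)·(-3) − (-42)·17]| = 8195, so the area is 8195/2.
The number of boundary lattice points is Σ gcd(|Δx|,|Δy|) = gcd(1,16) + gcd(40,15) + gcd(39,25) + gcd(11,52) + gcd(66,26) + gcd(3,20) = 1+5+1+1+2+1 = 11.
Pick's theorem gives I = A − B/2 + 1 = 8195/2 − 11/2 + 1 = 4093, so the closed region contains I + B = 4093 + 11 = 4104 lattice points.

4104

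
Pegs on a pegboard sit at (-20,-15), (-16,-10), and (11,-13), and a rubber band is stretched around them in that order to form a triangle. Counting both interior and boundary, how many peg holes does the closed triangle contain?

Using the shoelace formula, 2A = |((-20)·(-10) − (-16)·(-15)) + ((-16)·(-13) − 11·(-10)) + (11·(-15) − (-20)·(-13))| = 147, so the area is 147/2.
Summing gcd(|Δx|,|Δy|) over the edges gives the boundary count: gcd(4,5) + gcd(27,3) + gcd(31,2) = 1+3+1 = 5.
Pick's theorem gives I = A − B/2 + 1 = 147/2 − 5/2 + 1 = 72, so the closed region contains I + B = 72 + 5 = 77 lattice points.

77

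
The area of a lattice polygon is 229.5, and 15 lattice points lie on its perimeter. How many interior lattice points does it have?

223

From Pick's theorem, I = A − B/2 + 1 = 229.5 − 15/2 + 1 = 223.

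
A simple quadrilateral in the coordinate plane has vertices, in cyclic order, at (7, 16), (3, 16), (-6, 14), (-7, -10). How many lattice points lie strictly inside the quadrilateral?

156

Using the shoelace formula, 2A = |(7·16 − 3·16) + (3·14 − (-6)·16) + ((-6)·(-10) − (-7)·14) + ((-7)·16 − 7·(-10))| = 318, so the area is 159.
The number of boundary lattice points is Σ gcd(|Δx|,|Δy|) = gcd(4,0) + gcd(9,2) + gcd(1,24) + gcd(14,26) = 4+1+1+2 = 8.
By Pick's theorem A = I + B/2 − 1, so I = 159 − 8/2 + 1 = 156.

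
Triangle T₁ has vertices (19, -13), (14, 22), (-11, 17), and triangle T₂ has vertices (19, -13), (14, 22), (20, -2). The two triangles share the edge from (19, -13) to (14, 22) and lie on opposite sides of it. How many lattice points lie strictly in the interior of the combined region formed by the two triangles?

475

The union is the simple quadrilateral with vertices (19, -13), (-11, 17), (14, 22), (20, -2) in order.
By the shoelace formula, twice the signed area is |[19·17 − (-11)·(-13)] + [(-11)·22 − 14·17] + [14·(-2) − 20·22] + [20·(-13) − 19·(-2)]| = 990, so the area is 495.
Along each edge there are gcd(|Δx|,|Δy|)+1 lattice points, so counting each shared vertex once the boundary has gcd(30,30) + gcd(25,5) + gcd(6,24) + gcd(1,11) = 30+5+6+1 = 42.
By Pick's theorem I = A − B/2 + 1 = 495 − 42/2 + 1 = 475.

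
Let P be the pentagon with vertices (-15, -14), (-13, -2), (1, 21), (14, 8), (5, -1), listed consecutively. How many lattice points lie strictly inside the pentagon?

412

Using the shoelace formula, 2A = |((-15)·(-2) − (-13)·(-14)) + ((-13)·21 − 1·(-2)) + (1·8 − 14·21) + (14·(-1) − 5·8) + (5·(-14) − (-15)·(-1))| = 848, so the area is 424.
The number of boundary lattice points is Σ gcd(|Δx|,|Δy|) = gcd(2,12) + gcd(14,23) + gcd(13,13) + gcd(9,9) + gcd(20,13) = 2+1+13+9+1 = 26.
Pick's theorem gives I = A − B/2 + 1 = 424 − 26/2 + 1 = 412.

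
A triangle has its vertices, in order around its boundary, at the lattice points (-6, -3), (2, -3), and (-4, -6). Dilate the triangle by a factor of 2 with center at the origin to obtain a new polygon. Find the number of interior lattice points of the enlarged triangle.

By the shoelace formula, twice the signed area is |((-6)·(-3) − 2·(-3)) + (2·(-6) − (-4)·(-3)) + ((-4)·(-3) − (-6)·(-6))| = 24, so the area is 12.
The number of boundary lattice points is Σ gcd(|Δx|,|Δy|) = gcd(8,0) + gcd(6,3) + gcd(2,3) = 8+3+1 = 12.
Scaling by 2 multiplies the area by 2² = 4 (so the new area is 48) and multiplies the boundary lattice-point count by 2, giving 24.
By Pick's theorem, the interior count of the dilated polygon is 48 − 24/2 + 1 = 37.

37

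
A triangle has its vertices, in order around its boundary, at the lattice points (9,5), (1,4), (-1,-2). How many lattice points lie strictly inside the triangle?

By the shoelace formula, twice the signed area is |[9·4 − 1·5] + [1·(-2) − (-1)·4] + [(-1)·5 − 9·(-2)]| = 46, so the area is 23.
The number of boundary lattice points is Σ gcd(|Δx|,|Δy|) = gcd(8,1) + gcd(2,6) + gcd(10,7) = 1+2+1 = 4.
Pick's theorem gives I = A − B/2 + 1 = 23 − 4/2 + 1 = 22.

22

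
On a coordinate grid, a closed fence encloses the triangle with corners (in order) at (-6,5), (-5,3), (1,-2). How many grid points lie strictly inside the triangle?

The shoelace formula gives twice the area as |[(-6)·3 − (-5)·5] + [(-5)·(-2) − 1·3] + [1·5 − (-6)·(-2)]| = 7, so the area is 3.5.
The number of boundary lattice points is Σ gcd(|Δx|,|Δy|) = gcd(1,2) + gcd(6,5) + gcd(7,7) = 1+1+7 = 9.
By Pick's theorem A = I + B/2 − 1, so I = 3.5 − 9/2 + 1 = 0.

0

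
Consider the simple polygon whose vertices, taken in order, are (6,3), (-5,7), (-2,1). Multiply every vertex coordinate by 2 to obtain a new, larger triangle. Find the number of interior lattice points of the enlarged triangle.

103

By the shoelace formula, twice the signed area is |(6·7 − (-5)·3) + ((-5)·1 − (-2)·7) + ((-2)·3 − 6·1)| = 54, so the area is 27.
The number of boundary lattice points is Σ gcd(|Δx|,|Δy|) = gcd(11,4) + gcd(3,6) + gcd(8,2) = 1+3+2 = 6.
Scaling by 2 multiplies the area by 2² = 4 (so the new area is 108) and multiplies the boundary lattice-point count by 2, giving 12.
By Pick's theorem, the interior count of the dilated polygon is 108 − 12/2 + 1 = 103.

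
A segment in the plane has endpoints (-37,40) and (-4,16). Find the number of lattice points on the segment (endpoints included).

The number of lattice points on a segment between lattice points is gcd(|Δx|,|Δy|) + 1 = gcd(33,24) + 1 = 3 + 1 = 4.

4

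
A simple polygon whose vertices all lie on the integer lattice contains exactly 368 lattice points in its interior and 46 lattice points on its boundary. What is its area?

390

By Pick's theorem, A = I + B/2 − 1 = 368 + 46/2 − 1 = 390.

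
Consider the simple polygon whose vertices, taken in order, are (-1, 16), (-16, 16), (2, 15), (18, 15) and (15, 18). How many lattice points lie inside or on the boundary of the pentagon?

Using the shoelace formula, 2A = |[(-1)·16 − (-16)·16] + [(-16)·15 − 2·16] + [2·15 − 18·15] + [18·18 − 15·15] + [15·16 − (-1)·18]| = 85, so the area is 42.5.
The number of boundary lattice points is Σ gcd(|Δx|,|Δy|) = gcd(15,0) + gcd(18,1) + gcd(16,0) + gcd(3,3) + gcd(16,2) = 15+1+16+3+2 = 37.
Pick's theorem gives I = A − B/2 + 1 = 42.5 − 37/2 + 1 = 25, so the closed region contains I + B = 25 + 37 = 62 lattice points.

62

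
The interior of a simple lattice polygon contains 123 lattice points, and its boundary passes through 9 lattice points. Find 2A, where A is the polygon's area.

By Pick's theorem, A = I + B/2 − 1 = 123 + 9/2 − 1 = 253/2.
Hence 2A = 253.

253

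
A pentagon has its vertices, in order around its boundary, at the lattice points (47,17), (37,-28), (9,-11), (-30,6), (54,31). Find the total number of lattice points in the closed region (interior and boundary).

The shoelace formula gives twice the area as |[47·(-28) − 37·17] + [37·(-11) − 9·(-28)] + [9·6 − (-30)·(-11)] + [(-30)·31 − 54·6] + [54·17 − 47·31]| = 4169, so the area is 2084.5.
Along each edge there are gcd(|Δx|,|Δy|)+1 lattice points, so counting each shared vertex once the boundary has gcd(10,45) + gcd(28,17) + gcd(39,17) + gcd(84,25) + gcd(7,14) = 5+1+1+1+7 = 15.
Pick's theorem gives I = A − B/2 + 1 = 2084.5 − 15/2 + 1 = 2078, so the closed region contains I + B = 2078 + 15 = 2093 lattice points.

2093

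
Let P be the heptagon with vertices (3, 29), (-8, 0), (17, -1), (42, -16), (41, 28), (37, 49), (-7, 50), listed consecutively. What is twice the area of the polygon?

4655

By the shoelace formula, twice the signed area is |(3·0 − (-8)·29) + ((-8)·(-1) − 17·0) + (17·(-16) − 42·(-1)) + (42·28 − 41·(-16)) + (41·49 − 37·28) + (37·50 − (-7)·49) + ((-7)·29 − 3·50)| = 4655, so the area is 4655/2.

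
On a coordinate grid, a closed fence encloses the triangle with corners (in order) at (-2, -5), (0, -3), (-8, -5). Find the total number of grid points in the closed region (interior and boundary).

12

By the shoelace formula, twice the signed area is |((-2)·(-3) − 0·(-5)) + (0·(-5) − (-8)·(-3)) + ((-8)·(-5) − (-2)·(-5))| = 12, so the area is 6.
Summing gcd(|Δx|,|Δy|) over the edges gives the boundary count: gcd(2,2) + gcd(8,2) + gcd(6,0) = 2+2+6 = 10.
Pick's theorem gives I = A − B/2 + 1 = 6 − 10/2 + 1 = 2, so the closed region contains I + B = 2 + 10 = 12 lattice points.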